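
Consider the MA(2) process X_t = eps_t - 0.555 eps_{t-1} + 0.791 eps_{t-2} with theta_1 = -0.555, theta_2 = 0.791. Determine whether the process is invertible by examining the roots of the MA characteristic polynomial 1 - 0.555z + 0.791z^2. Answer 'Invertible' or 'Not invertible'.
\text{Invertible}

The MA(q) characteristic polynomial is P(z) = 1 - 0.555z + 0.791z^2.
Invertibility requires all roots to lie outside the unit circle, i.e. |z| > 1 for every root.
Set 1 + (-0.555) z + (0.791) z^2 = 0, i.e. a z^2 + b z + c = 0 with a = 0.791, b = -0.555, c = 1.
Discriminant D = b^2 - 4ac = (-0.555)^2 - 4*(0.791)*1 = 0.308025 - (3.164) = -2.855975.
D < 0, so the roots are the complex-conjugate pair z = (-b +/- i sqrt(-D)) / (2a) = 0.3508 +/- 1.0682i.
For a conjugate pair |z|^2 = z * conj(z) = (product of roots) = c/a = 1/(0.791) = 1.264223, so |z| = sqrt(1.264223) = 1.1244 for both roots.
Moduli of all roots: 1.1244, 1.1244.
All moduli strictly greater than 1? Yes.
Verdict: Invertible.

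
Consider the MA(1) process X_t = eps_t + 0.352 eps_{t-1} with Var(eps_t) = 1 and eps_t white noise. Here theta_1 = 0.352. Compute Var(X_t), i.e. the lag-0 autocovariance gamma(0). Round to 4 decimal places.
\gamma(0) = 1.1239

For an MA(q) process X_t = eps_t + sum_i theta_i eps_{t-i} with
Var(eps_t) = sigma^2, the variance is
  gamma(0) = sigma^2 * (1 + sum_i theta_i^2).
  sum_i theta_i^2 = (0.352)^2 = 0.123904.
  gamma(0) = 1 * (1 + 0.123904) = 1 * 1.123904 = 1.123904, which rounds to 1.1239.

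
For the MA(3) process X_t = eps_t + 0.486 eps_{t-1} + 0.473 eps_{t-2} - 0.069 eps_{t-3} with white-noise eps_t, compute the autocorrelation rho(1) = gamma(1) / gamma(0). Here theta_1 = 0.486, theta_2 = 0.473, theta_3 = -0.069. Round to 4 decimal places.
\rho(1) = 0.4665

For an MA(q) process with theta_0 = 1, the autocovariance is
  gamma(k) = sigma^2 * sum_{i=0..q-k} theta_i * theta_{i+k},
and rho(k) = gamma(k) / gamma(0). Sigma^2 cancels.
  numerator   = (1)*(0.486) + (0.486)*(0.473) + (0.473)*(-0.069) = 0.683241.
  denominator = (1)^2 + (0.486)^2 + (0.473)^2 + (-0.069)^2 = 1.464686.
  rho(1) = 0.683241 / 1.464686 = 0.4665.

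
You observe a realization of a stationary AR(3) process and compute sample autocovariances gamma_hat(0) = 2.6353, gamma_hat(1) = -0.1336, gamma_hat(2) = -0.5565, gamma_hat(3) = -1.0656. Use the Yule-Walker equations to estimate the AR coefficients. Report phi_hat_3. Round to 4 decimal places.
\hat\phi_{3} = -0.4500

The Yule-Walker equations for an AR(p) process read, in matrix form,
  Gamma_p phi = r_p,   with   (Gamma_p)_{ij} = gamma(|i - j|),
                       (r_p)_i = gamma(i),   i,j = 1..p.
Substitute the sample gammas (Toeplitz matrix and right-hand side of size 3):
  Gamma_p = [[2.6353, -0.1336, -0.5565], [-0.1336, 2.6353, -0.1336], [-0.5565, -0.1336, 2.6353]]
  r_p     = [-0.1336, -0.5565, -1.0656]
Written out (R1..R3):
  (R1) 2.6353 phi_1 - 0.1336 phi_2 - 0.5565 phi_3 = -0.1336
  (R2) -0.1336 phi_1 + 2.6353 phi_2 - 0.1336 phi_3 = -0.5565
  (R3) -0.5565 phi_1 - 0.1336 phi_2 + 2.6353 phi_3 = -1.0656
Gaussian elimination:
  R2 <- R2 - (-0.1336/2.6353) R1 = R2 - (-0.050696) R1:  2.628527 phi_2 - 0.161812 phi_3 = -0.563273
  R3 <- R3 - (-0.5565/2.6353) R1 = R3 - (-0.211171) R1:  -0.161812 phi_2 + 2.517783 phi_3 = -1.093812
  R3 <- R3 - (-0.161812/2.628527) R2 = R3 - (-0.06156) R2:  2.507822 phi_3 = -1.128488
Back-substitution:
  phi_hat_3 = -1.128488 / 2.507822 = -0.449987
  phi_hat_2 = (-0.563273 - (-0.161812)(-0.449987)) / 2.628527 = -0.241994
  phi_hat_1 = (-0.1336 - (-0.1336)(-0.241994) - (-0.5565)(-0.449987)) / 2.6353 = -0.157989
So phi_hat = [-0.1580, -0.2420, -0.4500].
Therefore phi_hat_3 = -0.4500.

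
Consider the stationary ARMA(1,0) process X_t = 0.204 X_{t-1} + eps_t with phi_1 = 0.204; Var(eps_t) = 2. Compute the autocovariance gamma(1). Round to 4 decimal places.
\gamma(1) = 0.4257

Multiply the model equation by X_{t-k} and take expectations. With theta_0 = psi_0 = 1 and psi_j the MA(infinity) weights, this gives
  gamma(k) - sum_i phi_i gamma(k-i) = c_k,
  c_k = sigma^2 * sum_{j=k..q} theta_j psi_{j-k}   (c_k = 0 for k > q),
using gamma(-m) = gamma(m).
Pure AR (q = 0): c_0 = sigma^2 = 2, c_k = 0 for k >= 1.
Equations for k = 0 and k = 1 (AR order 1):
  gamma(0) = phi_1 gamma(1) + c_0
  gamma(1) = phi_1 gamma(0) + c_1
Substituting the second into the first: gamma(0) (1 - phi_1^2) = c_0 + phi_1 c_1, so
  gamma(0) = c_0 / (1 - phi_1^2) = 2 / (1 - (0.204)^2) = 2 / 0.958384 = 2.086846.
  gamma(1) = phi_1 gamma(0) = (0.204)(2.086846) = 0.425717.
Therefore gamma(1) = 0.4257 (to 4 decimal places).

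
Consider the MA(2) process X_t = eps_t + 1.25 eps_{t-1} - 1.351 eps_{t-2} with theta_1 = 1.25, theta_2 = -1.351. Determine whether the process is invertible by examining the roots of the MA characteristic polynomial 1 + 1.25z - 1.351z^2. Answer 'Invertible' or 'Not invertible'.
\text{Not invertible}

The MA(q) characteristic polynomial is P(z) = 1 + 1.25z - 1.351z^2.
Invertibility requires all roots to lie outside the unit circle, i.e. |z| > 1 for every root.
Set 1 + (1.25) z + (-1.351) z^2 = 0, i.e. a z^2 + b z + c = 0 with a = -1.351, b = 1.25, c = 1.
Discriminant D = b^2 - 4ac = (1.25)^2 - 4*(-1.351)*1 = 1.5625 - (-5.404) = 6.9665.
D >= 0, so the roots are real: z = (-b +/- sqrt(D)) / (2a) = (-1.25 +/- 2.639413) / (-2.702).
  z_1 = (-1.25 + 2.639413) / (-2.702) = -0.5142,   |z_1| = 0.5142.
  z_2 = (-1.25 - 2.639413) / (-2.702) = 1.4395,   |z_2| = 1.4395.
Moduli of all roots: 0.5142, 1.4395.
All moduli strictly greater than 1? No.
Verdict: Not invertible.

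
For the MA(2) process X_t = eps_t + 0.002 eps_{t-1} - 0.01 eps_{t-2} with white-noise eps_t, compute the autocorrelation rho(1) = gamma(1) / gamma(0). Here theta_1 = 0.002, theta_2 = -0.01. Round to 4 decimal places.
\rho(1) = 0.0020

For an MA(q) process with theta_0 = 1, the autocovariance is
  gamma(k) = sigma^2 * sum_{i=0..q-k} theta_i * theta_{i+k},
and rho(k) = gamma(k) / gamma(0). Sigma^2 cancels.
  numerator   = (1)*(0.002) + (0.002)*(-0.01) = 0.00198.
  denominator = (1)^2 + (0.002)^2 + (-0.01)^2 = 1.000104.
  rho(1) = 0.00198 / 1.000104 = 0.0020.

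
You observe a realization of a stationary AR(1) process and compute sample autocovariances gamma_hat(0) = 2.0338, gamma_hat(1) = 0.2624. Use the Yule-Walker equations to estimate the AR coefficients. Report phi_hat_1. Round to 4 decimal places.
\hat\phi_{1} = 0.1290

The Yule-Walker equations for an AR(p) process read, in matrix form,
  Gamma_p phi = r_p,   with   (Gamma_p)_{ij} = gamma(|i - j|),
                       (r_p)_i = gamma(i),   i,j = 1..p.
Substitute the sample gammas (Toeplitz matrix and right-hand side of size 1):
  Gamma_p = [[2.0338]]
  r_p     = [0.2624]
With p = 1 this is the single equation gamma(0) phi_1 = gamma(1):
  phi_hat_1 = gamma(1) / gamma(0) = 0.2624 / 2.0338 = 0.1290.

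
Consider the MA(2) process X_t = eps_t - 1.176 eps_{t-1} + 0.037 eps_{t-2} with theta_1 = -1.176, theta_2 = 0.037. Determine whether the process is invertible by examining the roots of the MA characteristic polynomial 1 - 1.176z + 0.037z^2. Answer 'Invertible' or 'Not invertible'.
\text{Not invertible}

The MA(q) characteristic polynomial is P(z) = 1 - 1.176z + 0.037z^2.
Invertibility requires all roots to lie outside the unit circle, i.e. |z| > 1 for every root.
Set 1 + (-1.176) z + (0.037) z^2 = 0, i.e. a z^2 + b z + c = 0 with a = 0.037, b = -1.176, c = 1.
Discriminant D = b^2 - 4ac = (-1.176)^2 - 4*(0.037)*1 = 1.382976 - (0.148) = 1.234976.
D >= 0, so the roots are real: z = (-b +/- sqrt(D)) / (2a) = (1.176 +/- 1.111295) / (0.074).
  z_1 = (1.176 + 1.111295) / (0.074) = 30.9094,   |z_1| = 30.9094.
  z_2 = (1.176 - 1.111295) / (0.074) = 0.8744,   |z_2| = 0.8744.
Moduli of all roots: 30.9094, 0.8744.
All moduli strictly greater than 1? No.
Verdict: Not invertible.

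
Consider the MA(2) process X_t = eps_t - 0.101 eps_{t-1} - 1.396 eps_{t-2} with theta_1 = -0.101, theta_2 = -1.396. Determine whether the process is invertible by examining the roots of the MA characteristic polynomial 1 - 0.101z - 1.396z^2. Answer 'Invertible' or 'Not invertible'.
\text{Not invertible}

The MA(q) characteristic polynomial is P(z) = 1 - 0.101z - 1.396z^2.
Invertibility requires all roots to lie outside the unit circle, i.e. |z| > 1 for every root.
Set 1 + (-0.101) z + (-1.396) z^2 = 0, i.e. a z^2 + b z + c = 0 with a = -1.396, b = -0.101, c = 1.
Discriminant D = b^2 - 4ac = (-0.101)^2 - 4*(-1.396)*1 = 0.010201 - (-5.584) = 5.594201.
D >= 0, so the roots are real: z = (-b +/- sqrt(D)) / (2a) = (0.101 +/- 2.365206) / (-2.792).
  z_1 = (0.101 + 2.365206) / (-2.792) = -0.8833,   |z_1| = 0.8833.
  z_2 = (0.101 - 2.365206) / (-2.792) = 0.811,   |z_2| = 0.811.
Moduli of all roots: 0.8833, 0.8110.
All moduli strictly greater than 1? No.
Verdict: Not invertible.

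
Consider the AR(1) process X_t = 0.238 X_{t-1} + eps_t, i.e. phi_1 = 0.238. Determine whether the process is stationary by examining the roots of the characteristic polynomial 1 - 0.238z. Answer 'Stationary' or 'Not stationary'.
\text{Stationary}

The AR(p) characteristic polynomial is P(z) = 1 - 0.238z.
Stationarity requires all roots to lie outside the unit circle, i.e. |z| > 1 for every root.
This is linear in z: 1 + (-0.238) z = 0  =>  z = -1/(-0.238) = 4.201681,  |z| = 4.201681.
Moduli of all roots: 4.2017.
All moduli strictly greater than 1? Yes.
Verdict: Stationary.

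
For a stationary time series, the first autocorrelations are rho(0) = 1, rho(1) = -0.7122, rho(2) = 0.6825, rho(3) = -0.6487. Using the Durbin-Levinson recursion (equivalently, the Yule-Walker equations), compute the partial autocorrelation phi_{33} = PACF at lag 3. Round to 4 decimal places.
\phi_{33} = -0.1910

The PACF at lag k is phi_{kk}, the last component of the solution
to the Yule-Walker system G_k phi = r_k where
  (G_k)_{ij} = rho(|i - j|), (r_k)_i = rho(i), i,j = 1..k.
Equivalently, Durbin-Levinson gives phi_{kk} iteratively:
  phi_{11} = rho(1)
  phi_{kk} = [rho(k) - sum_{j=1..k-1} phi_{k-1,j} rho(k-j)]
            / [1 - sum_{j=1..k-1} phi_{k-1,j} rho(j)],
  phi_{k,j} = phi_{k-1,j} - phi_{kk} phi_{k-1,k-j},  j = 1..k-1.
Step k = 1:
  phi_11 = rho(1) = -0.7122.
Step k = 2:
  phi_22 = [rho(2) - phi_11 rho(1)] / [1 - phi_11 rho(1)] = [0.6825 - (-0.7122)(-0.7122)] / [1 - (-0.7122)(-0.7122)]
         = 0.17527116 / 0.49277116 = 0.355685.
  Update: phi_21 = phi_11 - phi_22 phi_11 = -0.7122 - (0.355685)(-0.7122) = -0.458881.
Step k = 3:
  phi_33 = [rho(3) - phi_21 rho(2) - phi_22 rho(1)] / [1 - phi_21 rho(1) - phi_22 rho(2)]
    numerator   = -0.6487 - (-0.458881)(0.6825) - (0.355685)(-0.7122) = -0.08219483
    denominator = 1 - (-0.458881)(-0.7122) - (0.355685)(0.6825) = 0.43042989
  phi_33 = -0.08219483 / 0.43042989 = -0.191.
Therefore phi_{33} = -0.1910.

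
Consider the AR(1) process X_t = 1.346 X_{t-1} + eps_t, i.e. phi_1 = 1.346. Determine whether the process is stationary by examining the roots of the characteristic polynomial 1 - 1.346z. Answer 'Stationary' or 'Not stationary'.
\text{Not stationary}

The AR(p) characteristic polynomial is P(z) = 1 - 1.346z.
Stationarity requires all roots to lie outside the unit circle, i.e. |z| > 1 for every root.
This is linear in z: 1 + (-1.346) z = 0  =>  z = -1/(-1.346) = 0.742942,  |z| = 0.742942.
Moduli of all roots: 0.7429.
All moduli strictly greater than 1? No.
Verdict: Not stationary.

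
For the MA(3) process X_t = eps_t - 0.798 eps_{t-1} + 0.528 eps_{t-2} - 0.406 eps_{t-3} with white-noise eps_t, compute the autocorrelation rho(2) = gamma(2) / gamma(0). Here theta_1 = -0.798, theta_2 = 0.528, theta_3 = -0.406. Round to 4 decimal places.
\rho(2) = 0.4095

For an MA(q) process with theta_0 = 1, the autocovariance is
  gamma(k) = sigma^2 * sum_{i=0..q-k} theta_i * theta_{i+k},
and rho(k) = gamma(k) / gamma(0). Sigma^2 cancels.
  numerator   = (1)*(0.528) + (-0.798)*(-0.406) = 0.851988.
  denominator = (1)^2 + (-0.798)^2 + (0.528)^2 + (-0.406)^2 = 2.080424.
  rho(2) = 0.851988 / 2.080424 = 0.4095.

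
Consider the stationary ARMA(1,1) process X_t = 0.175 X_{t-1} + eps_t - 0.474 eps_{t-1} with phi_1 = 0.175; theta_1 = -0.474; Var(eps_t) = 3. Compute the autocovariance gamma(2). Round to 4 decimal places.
\gamma(2) = -0.1485

Multiply the model equation by X_{t-k} and take expectations. With theta_0 = psi_0 = 1 and psi_j the MA(infinity) weights, this gives
  gamma(k) - sum_i phi_i gamma(k-i) = c_k,
  c_k = sigma^2 * sum_{j=k..q} theta_j psi_{j-k}   (c_k = 0 for k > q),
using gamma(-m) = gamma(m).
psi-weights needed (psi_j = theta_j + sum_i phi_i psi_{j-i}):
  psi_1 = theta_1 + phi_1 = -0.474 + (0.175) = -0.299
Right-hand sides:
  c_0 = sigma^2 (1 + theta_1 psi_1) = 3 * (1 + (-0.474)(-0.299)) = 3 * 1.141726 = 3.425178
  c_1 = sigma^2 theta_1 = 3 * (-0.474) = -1.422
  c_2 = 0
Equations for k = 0 and k = 1 (AR order 1):
  gamma(0) = phi_1 gamma(1) + c_0
  gamma(1) = phi_1 gamma(0) + c_1
Substituting the second into the first: gamma(0) (1 - phi_1^2) = c_0 + phi_1 c_1, so
  gamma(0) = (c_0 + phi_1 c_1) / (1 - phi_1^2) = (3.425178 + (0.175)(-1.422)) / (1 - (0.175)^2) = 3.176328 / 0.969375 = 3.276676.
  gamma(1) = phi_1 gamma(0) + c_1 = (0.175)(3.276676) + (-1.422) = -0.848582.
For k = 2 (> q): gamma(2) = phi_1 gamma(1) = (0.175)(-0.848582) = -0.148502.
Therefore gamma(2) = -0.1485 (to 4 decimal places).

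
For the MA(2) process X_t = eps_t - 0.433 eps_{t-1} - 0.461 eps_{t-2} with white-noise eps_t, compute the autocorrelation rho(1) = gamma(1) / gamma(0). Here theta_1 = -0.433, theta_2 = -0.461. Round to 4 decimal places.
\rho(1) = -0.1667

For an MA(q) process with theta_0 = 1, the autocovariance is
  gamma(k) = sigma^2 * sum_{i=0..q-k} theta_i * theta_{i+k},
and rho(k) = gamma(k) / gamma(0). Sigma^2 cancels.
  numerator   = (1)*(-0.433) + (-0.433)*(-0.461) = -0.233387.
  denominator = (1)^2 + (-0.433)^2 + (-0.461)^2 = 1.40001.
  rho(1) = -0.233387 / 1.40001 = -0.1667.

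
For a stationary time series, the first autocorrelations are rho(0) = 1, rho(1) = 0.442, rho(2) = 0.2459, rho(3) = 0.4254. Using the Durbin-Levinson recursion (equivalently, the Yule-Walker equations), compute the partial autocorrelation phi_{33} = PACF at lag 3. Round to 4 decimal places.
\phi_{33} = 0.3690

The PACF at lag k is phi_{kk}, the last component of the solution
to the Yule-Walker system G_k phi = r_k where
  (G_k)_{ij} = rho(|i - j|), (r_k)_i = rho(i), i,j = 1..k.
Equivalently, Durbin-Levinson gives phi_{kk} iteratively:
  phi_{11} = rho(1)
  phi_{kk} = [rho(k) - sum_{j=1..k-1} phi_{k-1,j} rho(k-j)]
            / [1 - sum_{j=1..k-1} phi_{k-1,j} rho(j)],
  phi_{k,j} = phi_{k-1,j} - phi_{kk} phi_{k-1,k-j},  j = 1..k-1.
Step k = 1:
  phi_11 = rho(1) = 0.442.
Step k = 2:
  phi_22 = [rho(2) - phi_11 rho(1)] / [1 - phi_11 rho(1)] = [0.2459 - (0.442)(0.442)] / [1 - (0.442)(0.442)]
         = 0.050536 / 0.804636 = 0.062806.
  Update: phi_21 = phi_11 - phi_22 phi_11 = 0.442 - (0.062806)(0.442) = 0.41424.
Step k = 3:
  phi_33 = [rho(3) - phi_21 rho(2) - phi_22 rho(1)] / [1 - phi_21 rho(1) - phi_22 rho(2)]
    numerator   = 0.4254 - (0.41424)(0.2459) - (0.062806)(0.442) = 0.29577818
    denominator = 1 - (0.41424)(0.442) - (0.062806)(0.2459) = 0.80146203
  phi_33 = 0.29577818 / 0.80146203 = 0.369.
Therefore phi_{33} = 0.3690.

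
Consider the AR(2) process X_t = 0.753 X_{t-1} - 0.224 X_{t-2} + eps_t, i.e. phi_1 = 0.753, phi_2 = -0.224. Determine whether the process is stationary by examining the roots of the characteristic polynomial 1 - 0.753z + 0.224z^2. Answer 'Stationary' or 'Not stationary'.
\text{Stationary}

The AR(p) characteristic polynomial is P(z) = 1 - 0.753z + 0.224z^2.
Stationarity requires all roots to lie outside the unit circle, i.e. |z| > 1 for every root.
Set 1 + (-0.753) z + (0.224) z^2 = 0, i.e. a z^2 + b z + c = 0 with a = 0.224, b = -0.753, c = 1.
Discriminant D = b^2 - 4ac = (-0.753)^2 - 4*(0.224)*1 = 0.567009 - (0.896) = -0.328991.
D < 0, so the roots are the complex-conjugate pair z = (-b +/- i sqrt(-D)) / (2a) = 1.6808 +/- 1.2803i.
For a conjugate pair |z|^2 = z * conj(z) = (product of roots) = c/a = 1/(0.224) = 4.464286, so |z| = sqrt(4.464286) = 2.1129 for both roots.
Moduli of all roots: 2.1129, 2.1129.
All moduli strictly greater than 1? Yes.
Verdict: Stationary.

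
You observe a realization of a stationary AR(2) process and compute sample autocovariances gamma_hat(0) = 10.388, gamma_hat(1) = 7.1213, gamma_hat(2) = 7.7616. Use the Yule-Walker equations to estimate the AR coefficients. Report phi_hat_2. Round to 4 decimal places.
\hat\phi_{2} = 0.5230

The Yule-Walker equations for an AR(p) process read, in matrix form,
  Gamma_p phi = r_p,   with   (Gamma_p)_{ij} = gamma(|i - j|),
                       (r_p)_i = gamma(i),   i,j = 1..p.
Substitute the sample gammas (Toeplitz matrix and right-hand side of size 2):
  Gamma_p = [[10.388, 7.1213], [7.1213, 10.388]]
  r_p     = [7.1213, 7.7616]
Written out:
  10.388 phi_1 + 7.1213 phi_2 = 7.1213
  7.1213 phi_1 + 10.388 phi_2 = 7.7616
Solve by Cramer's rule:
  det = gamma(0)^2 - gamma(1)^2 = (10.388)^2 - (7.1213)^2 = 107.910544 - 50.71291369 = 57.19763031
  phi_hat_1 = [gamma(1) gamma(0) - gamma(1) gamma(2)] / det = [(7.1213)(10.388) - (7.1213)(7.7616)] / 57.19763031 = 18.70338232 / 57.19763031 = 0.327
  phi_hat_2 = [gamma(0) gamma(2) - gamma(1)^2] / det = [(10.388)(7.7616) - (7.1213)^2] / 57.19763031 = 29.91458711 / 57.19763031 = 0.523
So phi_hat = [0.3270, 0.5230].
Therefore phi_hat_2 = 0.5230.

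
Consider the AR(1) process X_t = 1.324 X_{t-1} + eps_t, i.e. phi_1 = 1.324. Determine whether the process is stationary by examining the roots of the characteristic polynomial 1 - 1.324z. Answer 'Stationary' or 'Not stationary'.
\text{Not stationary}

The AR(p) characteristic polynomial is P(z) = 1 - 1.324z.
Stationarity requires all roots to lie outside the unit circle, i.e. |z| > 1 for every root.
This is linear in z: 1 + (-1.324) z = 0  =>  z = -1/(-1.324) = 0.755287,  |z| = 0.755287.
Moduli of all roots: 0.7553.
All moduli strictly greater than 1? No.
Verdict: Not stationary.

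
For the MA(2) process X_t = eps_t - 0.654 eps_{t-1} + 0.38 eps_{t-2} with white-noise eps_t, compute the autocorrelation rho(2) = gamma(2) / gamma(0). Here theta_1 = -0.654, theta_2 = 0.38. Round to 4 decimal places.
\rho(2) = 0.2417

For an MA(q) process with theta_0 = 1, the autocovariance is
  gamma(k) = sigma^2 * sum_{i=0..q-k} theta_i * theta_{i+k},
and rho(k) = gamma(k) / gamma(0). Sigma^2 cancels.
  numerator   = (1)*(0.38) = 0.38.
  denominator = (1)^2 + (-0.654)^2 + (0.38)^2 = 1.572116.
  rho(2) = 0.38 / 1.572116 = 0.2417.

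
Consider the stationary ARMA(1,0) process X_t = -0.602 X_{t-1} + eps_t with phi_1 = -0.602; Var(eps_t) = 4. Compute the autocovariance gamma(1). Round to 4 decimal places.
\gamma(1) = -3.7767

Multiply the model equation by X_{t-k} and take expectations. With theta_0 = psi_0 = 1 and psi_j the MA(infinity) weights, this gives
  gamma(k) - sum_i phi_i gamma(k-i) = c_k,
  c_k = sigma^2 * sum_{j=k..q} theta_j psi_{j-k}   (c_k = 0 for k > q),
using gamma(-m) = gamma(m).
Pure AR (q = 0): c_0 = sigma^2 = 4, c_k = 0 for k >= 1.
Equations for k = 0 and k = 1 (AR order 1):
  gamma(0) = phi_1 gamma(1) + c_0
  gamma(1) = phi_1 gamma(0) + c_1
Substituting the second into the first: gamma(0) (1 - phi_1^2) = c_0 + phi_1 c_1, so
  gamma(0) = c_0 / (1 - phi_1^2) = 4 / (1 - (-0.602)^2) = 4 / 0.637596 = 6.273565.
  gamma(1) = phi_1 gamma(0) = (-0.602)(6.273565) = -3.776686.
Therefore gamma(1) = -3.7767 (to 4 decimal places).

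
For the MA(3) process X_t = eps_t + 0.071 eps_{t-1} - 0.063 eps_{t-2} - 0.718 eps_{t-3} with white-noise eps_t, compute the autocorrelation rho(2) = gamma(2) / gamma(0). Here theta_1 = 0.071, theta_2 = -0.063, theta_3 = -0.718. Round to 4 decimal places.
\rho(2) = -0.0748

For an MA(q) process with theta_0 = 1, the autocovariance is
  gamma(k) = sigma^2 * sum_{i=0..q-k} theta_i * theta_{i+k},
and rho(k) = gamma(k) / gamma(0). Sigma^2 cancels.
  numerator   = (1)*(-0.063) + (0.071)*(-0.718) = -0.113978.
  denominator = (1)^2 + (0.071)^2 + (-0.063)^2 + (-0.718)^2 = 1.524534.
  rho(2) = -0.113978 / 1.524534 = -0.0748.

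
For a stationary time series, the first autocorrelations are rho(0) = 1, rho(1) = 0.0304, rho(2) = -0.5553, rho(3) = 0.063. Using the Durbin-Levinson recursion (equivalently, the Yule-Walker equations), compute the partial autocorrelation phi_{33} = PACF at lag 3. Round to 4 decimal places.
\phi_{33} = 0.1541

The PACF at lag k is phi_{kk}, the last component of the solution
to the Yule-Walker system G_k phi = r_k where
  (G_k)_{ij} = rho(|i - j|), (r_k)_i = rho(i), i,j = 1..k.
Equivalently, Durbin-Levinson gives phi_{kk} iteratively:
  phi_{11} = rho(1)
  phi_{kk} = [rho(k) - sum_{j=1..k-1} phi_{k-1,j} rho(k-j)]
            / [1 - sum_{j=1..k-1} phi_{k-1,j} rho(j)],
  phi_{k,j} = phi_{k-1,j} - phi_{kk} phi_{k-1,k-j},  j = 1..k-1.
Step k = 1:
  phi_11 = rho(1) = 0.0304.
Step k = 2:
  phi_22 = [rho(2) - phi_11 rho(1)] / [1 - phi_11 rho(1)] = [-0.5553 - (0.0304)(0.0304)] / [1 - (0.0304)(0.0304)]
         = -0.55622416 / 0.99907584 = -0.556739.
  Update: phi_21 = phi_11 - phi_22 phi_11 = 0.0304 - (-0.556739)(0.0304) = 0.047325.
Step k = 3:
  phi_33 = [rho(3) - phi_21 rho(2) - phi_22 rho(1)] / [1 - phi_21 rho(1) - phi_22 rho(2)]
    numerator   = 0.063 - (0.047325)(-0.5553) - (-0.556739)(0.0304) = 0.10620435
    denominator = 1 - (0.047325)(0.0304) - (-0.556739)(-0.5553) = 0.68940434
  phi_33 = 0.10620435 / 0.68940434 = 0.1541.
Therefore phi_{33} = 0.1541.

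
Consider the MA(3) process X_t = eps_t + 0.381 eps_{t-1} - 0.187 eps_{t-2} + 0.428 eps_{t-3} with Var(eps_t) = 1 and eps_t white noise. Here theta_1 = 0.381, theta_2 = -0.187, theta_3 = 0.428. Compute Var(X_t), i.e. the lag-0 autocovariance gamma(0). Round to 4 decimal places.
\gamma(0) = 1.3633

For an MA(q) process X_t = eps_t + sum_i theta_i eps_{t-i} with
Var(eps_t) = sigma^2, the variance is
  gamma(0) = sigma^2 * (1 + sum_i theta_i^2).
  sum_i theta_i^2 = (0.381)^2 + (-0.187)^2 + (0.428)^2 = 0.145161 + 0.034969 + 0.183184 = 0.363314.
  gamma(0) = 1 * (1 + 0.363314) = 1 * 1.363314 = 1.363314, which rounds to 1.3633.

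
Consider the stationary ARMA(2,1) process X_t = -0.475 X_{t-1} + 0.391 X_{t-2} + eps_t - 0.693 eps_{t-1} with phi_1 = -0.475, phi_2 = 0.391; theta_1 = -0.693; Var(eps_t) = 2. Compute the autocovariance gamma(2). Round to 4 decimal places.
\gamma(2) = 12.8383

Multiply the model equation by X_{t-k} and take expectations. With theta_0 = psi_0 = 1 and psi_j the MA(infinity) weights, this gives
  gamma(k) - sum_i phi_i gamma(k-i) = c_k,
  c_k = sigma^2 * sum_{j=k..q} theta_j psi_{j-k}   (c_k = 0 for k > q),
using gamma(-m) = gamma(m).
psi-weights needed (psi_j = theta_j + sum_i phi_i psi_{j-i}):
  psi_1 = theta_1 + phi_1 = -0.693 + (-0.475) = -1.168
Right-hand sides:
  c_0 = sigma^2 (1 + theta_1 psi_1) = 2 * (1 + (-0.693)(-1.168)) = 2 * 1.809424 = 3.618848
  c_1 = sigma^2 theta_1 = 2 * (-0.693) = -1.386
  c_2 = 0
Equations for k = 0, 1, 2 (AR order 2, c_2 = 0):
  (E0) gamma(0) = phi_1 gamma(1) + phi_2 gamma(2) + c_0
  (E1) gamma(1) = phi_1 gamma(0) + phi_2 gamma(1) + c_1
  (E2) gamma(2) = phi_1 gamma(1) + phi_2 gamma(0)
From (E1): gamma(1) = A gamma(0) + B with
  A = phi_1 / (1 - phi_2) = -0.475 / 0.609 = -0.779967,   B = c_1 / (1 - phi_2) = -1.386 / 0.609 = -2.275862.
Insert (E2) into (E0): gamma(0) (1 - phi_2^2) = phi_1 (1 + phi_2) gamma(1) + c_0.
  phi_1 (1 + phi_2) = (-0.475)(1.391) = -0.660725,   1 - phi_2^2 = 0.847119.
Replace gamma(1) by A gamma(0) + B and collect gamma(0):
  gamma(0) [0.847119 - (-0.660725)(-0.779967)] = (-0.660725)(-2.275862) + 3.618848
  gamma(0) * 0.331775 = 5.122567
  gamma(0) = 5.122567 / 0.331775 = 15.439873.
  gamma(1) = A gamma(0) + B = (-0.779967)(15.439873) + (-2.275862) = -14.318456.
  gamma(2) = phi_1 gamma(1) + phi_2 gamma(0) = (-0.475)(-14.318456) + (0.391)(15.439873) = 12.838257.
Therefore gamma(2) = 12.8383 (to 4 decimal places).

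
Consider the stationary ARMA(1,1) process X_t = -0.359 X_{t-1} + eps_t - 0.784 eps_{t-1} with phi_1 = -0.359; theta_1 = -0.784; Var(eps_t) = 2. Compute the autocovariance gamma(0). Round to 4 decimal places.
\gamma(0) = 4.9995

Multiply the model equation by X_{t-k} and take expectations. With theta_0 = psi_0 = 1 and psi_j the MA(infinity) weights, this gives
  gamma(k) - sum_i phi_i gamma(k-i) = c_k,
  c_k = sigma^2 * sum_{j=k..q} theta_j psi_{j-k}   (c_k = 0 for k > q),
using gamma(-m) = gamma(m).
psi-weights needed (psi_j = theta_j + sum_i phi_i psi_{j-i}):
  psi_1 = theta_1 + phi_1 = -0.784 + (-0.359) = -1.143
Right-hand sides:
  c_0 = sigma^2 (1 + theta_1 psi_1) = 2 * (1 + (-0.784)(-1.143)) = 2 * 1.896112 = 3.792224
  c_1 = sigma^2 theta_1 = 2 * (-0.784) = -1.568
  c_2 = 0
Equations for k = 0 and k = 1 (AR order 1):
  gamma(0) = phi_1 gamma(1) + c_0
  gamma(1) = phi_1 gamma(0) + c_1
Substituting the second into the first: gamma(0) (1 - phi_1^2) = c_0 + phi_1 c_1, so
  gamma(0) = (c_0 + phi_1 c_1) / (1 - phi_1^2) = (3.792224 + (-0.359)(-1.568)) / (1 - (-0.359)^2) = 4.355136 / 0.871119 = 4.999473.
Therefore gamma(0) = 4.9995 (to 4 decimal places).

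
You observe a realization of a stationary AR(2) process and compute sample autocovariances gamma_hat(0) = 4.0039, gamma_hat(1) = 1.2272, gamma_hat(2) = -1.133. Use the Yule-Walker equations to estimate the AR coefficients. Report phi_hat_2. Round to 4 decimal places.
\hat\phi_{2} = -0.4160

The Yule-Walker equations for an AR(p) process read, in matrix form,
  Gamma_p phi = r_p,   with   (Gamma_p)_{ij} = gamma(|i - j|),
                       (r_p)_i = gamma(i),   i,j = 1..p.
Substitute the sample gammas (Toeplitz matrix and right-hand side of size 2):
  Gamma_p = [[4.0039, 1.2272], [1.2272, 4.0039]]
  r_p     = [1.2272, -1.133]
Written out:
  4.0039 phi_1 + 1.2272 phi_2 = 1.2272
  1.2272 phi_1 + 4.0039 phi_2 = -1.133
Solve by Cramer's rule:
  det = gamma(0)^2 - gamma(1)^2 = (4.0039)^2 - (1.2272)^2 = 16.03121521 - 1.50601984 = 14.52519537
  phi_hat_1 = [gamma(1) gamma(0) - gamma(1) gamma(2)] / det = [(1.2272)(4.0039) - (1.2272)(-1.133)] / 14.52519537 = 6.30400368 / 14.52519537 = 0.434
  phi_hat_2 = [gamma(0) gamma(2) - gamma(1)^2] / det = [(4.0039)(-1.133) - (1.2272)^2] / 14.52519537 = -6.04243854 / 14.52519537 = -0.416
So phi_hat = [0.4340, -0.4160].
Therefore phi_hat_2 = -0.4160.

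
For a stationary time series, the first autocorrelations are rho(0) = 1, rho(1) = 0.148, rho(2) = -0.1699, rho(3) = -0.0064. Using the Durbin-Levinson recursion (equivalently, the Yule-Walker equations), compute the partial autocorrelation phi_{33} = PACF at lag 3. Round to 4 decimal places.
\phi_{33} = 0.0560

The PACF at lag k is phi_{kk}, the last component of the solution
to the Yule-Walker system G_k phi = r_k where
  (G_k)_{ij} = rho(|i - j|), (r_k)_i = rho(i), i,j = 1..k.
Equivalently, Durbin-Levinson gives phi_{kk} iteratively:
  phi_{11} = rho(1)
  phi_{kk} = [rho(k) - sum_{j=1..k-1} phi_{k-1,j} rho(k-j)]
            / [1 - sum_{j=1..k-1} phi_{k-1,j} rho(j)],
  phi_{k,j} = phi_{k-1,j} - phi_{kk} phi_{k-1,k-j},  j = 1..k-1.
Step k = 1:
  phi_11 = rho(1) = 0.148.
Step k = 2:
  phi_22 = [rho(2) - phi_11 rho(1)] / [1 - phi_11 rho(1)] = [-0.1699 - (0.148)(0.148)] / [1 - (0.148)(0.148)]
         = -0.191804 / 0.978096 = -0.196099.
  Update: phi_21 = phi_11 - phi_22 phi_11 = 0.148 - (-0.196099)(0.148) = 0.177023.
Step k = 3:
  phi_33 = [rho(3) - phi_21 rho(2) - phi_22 rho(1)] / [1 - phi_21 rho(1) - phi_22 rho(2)]
    numerator   = -0.0064 - (0.177023)(-0.1699) - (-0.196099)(0.148) = 0.05269886
    denominator = 1 - (0.177023)(0.148) - (-0.196099)(-0.1699) = 0.94048336
  phi_33 = 0.05269886 / 0.94048336 = 0.056.
Therefore phi_{33} = 0.0560.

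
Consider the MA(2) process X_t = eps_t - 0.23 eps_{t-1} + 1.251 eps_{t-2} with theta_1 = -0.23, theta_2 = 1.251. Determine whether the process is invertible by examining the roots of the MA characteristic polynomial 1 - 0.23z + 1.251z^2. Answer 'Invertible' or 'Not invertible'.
\text{Not invertible}

The MA(q) characteristic polynomial is P(z) = 1 - 0.23z + 1.251z^2.
Invertibility requires all roots to lie outside the unit circle, i.e. |z| > 1 for every root.
Set 1 + (-0.23) z + (1.251) z^2 = 0, i.e. a z^2 + b z + c = 0 with a = 1.251, b = -0.23, c = 1.
Discriminant D = b^2 - 4ac = (-0.23)^2 - 4*(1.251)*1 = 0.0529 - (5.004) = -4.9511.
D < 0, so the roots are the complex-conjugate pair z = (-b +/- i sqrt(-D)) / (2a) = 0.0919 +/- 0.8893i.
For a conjugate pair |z|^2 = z * conj(z) = (product of roots) = c/a = 1/(1.251) = 0.799361, so |z| = sqrt(0.799361) = 0.8941 for both roots.
Moduli of all roots: 0.8941, 0.8941.
All moduli strictly greater than 1? No.
Verdict: Not invertible.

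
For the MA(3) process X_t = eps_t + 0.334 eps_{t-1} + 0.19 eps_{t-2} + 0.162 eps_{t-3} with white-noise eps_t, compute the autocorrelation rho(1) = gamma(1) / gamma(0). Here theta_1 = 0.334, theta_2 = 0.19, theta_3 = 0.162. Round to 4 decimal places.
\rho(1) = 0.3648

For an MA(q) process with theta_0 = 1, the autocovariance is
  gamma(k) = sigma^2 * sum_{i=0..q-k} theta_i * theta_{i+k},
and rho(k) = gamma(k) / gamma(0). Sigma^2 cancels.
  numerator   = (1)*(0.334) + (0.334)*(0.19) + (0.19)*(0.162) = 0.42824.
  denominator = (1)^2 + (0.334)^2 + (0.19)^2 + (0.162)^2 = 1.1739.
  rho(1) = 0.42824 / 1.1739 = 0.3648.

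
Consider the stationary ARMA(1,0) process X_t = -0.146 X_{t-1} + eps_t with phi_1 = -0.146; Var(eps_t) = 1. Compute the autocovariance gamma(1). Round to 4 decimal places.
\gamma(1) = -0.1492

Multiply the model equation by X_{t-k} and take expectations. With theta_0 = psi_0 = 1 and psi_j the MA(infinity) weights, this gives
  gamma(k) - sum_i phi_i gamma(k-i) = c_k,
  c_k = sigma^2 * sum_{j=k..q} theta_j psi_{j-k}   (c_k = 0 for k > q),
using gamma(-m) = gamma(m).
Pure AR (q = 0): c_0 = sigma^2 = 1, c_k = 0 for k >= 1.
Equations for k = 0 and k = 1 (AR order 1):
  gamma(0) = phi_1 gamma(1) + c_0
  gamma(1) = phi_1 gamma(0) + c_1
Substituting the second into the first: gamma(0) (1 - phi_1^2) = c_0 + phi_1 c_1, so
  gamma(0) = c_0 / (1 - phi_1^2) = 1 / (1 - (-0.146)^2) = 1 / 0.978684 = 1.02178.
  gamma(1) = phi_1 gamma(0) = (-0.146)(1.02178) = -0.14918.
Therefore gamma(1) = -0.1492 (to 4 decimal places).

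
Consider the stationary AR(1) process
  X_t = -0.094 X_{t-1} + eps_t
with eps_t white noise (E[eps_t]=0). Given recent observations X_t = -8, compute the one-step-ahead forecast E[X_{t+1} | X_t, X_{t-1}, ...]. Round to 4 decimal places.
E[X_{t+1} \mid \mathcal F_t] = 0.7520

For an AR(p) model X_t = c + sum_i phi_i X_{t-i} + eps_t, the
one-step-ahead conditional mean is
  E[X_{t+1} | X_t, ...] = c + sum_i phi_i X_{t+1-i}.
Substitute known values:
  E[X_{t+1} | ...] = (-0.094) * (-8)
                   = 0.7520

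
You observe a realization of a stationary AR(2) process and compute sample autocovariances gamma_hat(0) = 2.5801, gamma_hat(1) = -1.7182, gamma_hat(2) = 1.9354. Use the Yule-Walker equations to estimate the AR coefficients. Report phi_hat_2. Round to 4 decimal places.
\hat\phi_{2} = 0.5510

The Yule-Walker equations for an AR(p) process read, in matrix form,
  Gamma_p phi = r_p,   with   (Gamma_p)_{ij} = gamma(|i - j|),
                       (r_p)_i = gamma(i),   i,j = 1..p.
Substitute the sample gammas (Toeplitz matrix and right-hand side of size 2):
  Gamma_p = [[2.5801, -1.7182], [-1.7182, 2.5801]]
  r_p     = [-1.7182, 1.9354]
Written out:
  2.5801 phi_1 - 1.7182 phi_2 = -1.7182
  -1.7182 phi_1 + 2.5801 phi_2 = 1.9354
Solve by Cramer's rule:
  det = gamma(0)^2 - gamma(1)^2 = (2.5801)^2 - (-1.7182)^2 = 6.65691601 - 2.95221124 = 3.70470477
  phi_hat_1 = [gamma(1) gamma(0) - gamma(1) gamma(2)] / det = [(-1.7182)(2.5801) - (-1.7182)(1.9354)] / 3.70470477 = -1.10772354 / 3.70470477 = -0.299
  phi_hat_2 = [gamma(0) gamma(2) - gamma(1)^2] / det = [(2.5801)(1.9354) - (-1.7182)^2] / 3.70470477 = 2.0413143 / 3.70470477 = 0.551
So phi_hat = [-0.2990, 0.5510].
Therefore phi_hat_2 = 0.5510.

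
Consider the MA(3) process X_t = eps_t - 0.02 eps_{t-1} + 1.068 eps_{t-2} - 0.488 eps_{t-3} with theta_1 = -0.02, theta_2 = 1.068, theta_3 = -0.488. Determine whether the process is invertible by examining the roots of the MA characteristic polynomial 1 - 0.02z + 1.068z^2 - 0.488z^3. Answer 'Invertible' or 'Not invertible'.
\text{Not invertible}

The MA(q) characteristic polynomial is P(z) = 1 - 0.02z + 1.068z^2 - 0.488z^3.
Invertibility requires all roots to lie outside the unit circle, i.e. |z| > 1 for every root.
Degree 3: look for a simple real root z0 first, then factor out (1 - z/z0) and solve the remaining quadratic.
Testing z0 = 2.5: P(2.5) = 1 + (-0.02)(2.5) + (1.068)(2.5)^2 + (-0.488)(2.5)^3
  = 1 + (-0.05) + (6.675) + (-7.625) = 0.  So z_0 = 2.5 is a root, |z_0| = 2.5.
Divide out the factor (1 - 0.4 z) = (1 - z/z0) (since 1/z0 = 0.4):
  P(z) = (1 - 0.4 z)(1 + (0.38) z + (1.22) z^2)
  [check: z-coef 0.38 - (0.4) = -0.02; z^2-coef 1.22 - (0.4)(0.38) = 1.068; z^3-coef -(0.4)(1.22) = -0.488.]
Remaining roots from the quadratic factor 1 + (0.38) z + (1.22) z^2:
  Set 1 + (0.38) z + (1.22) z^2 = 0, i.e. a z^2 + b z + c = 0 with a = 1.22, b = 0.38, c = 1.
  Discriminant D = b^2 - 4ac = (0.38)^2 - 4*(1.22)*1 = 0.1444 - (4.88) = -4.7356.
  D < 0, so the roots are the complex-conjugate pair z = (-b +/- i sqrt(-D)) / (2a) = -0.1557 +/- 0.8919i.
  For a conjugate pair |z|^2 = z * conj(z) = (product of roots) = c/a = 1/(1.22) = 0.819672, so |z| = sqrt(0.819672) = 0.9054 for both roots.
Moduli of all roots: 2.5000, 0.9054, 0.9054.
All moduli strictly greater than 1? No.
Verdict: Not invertible.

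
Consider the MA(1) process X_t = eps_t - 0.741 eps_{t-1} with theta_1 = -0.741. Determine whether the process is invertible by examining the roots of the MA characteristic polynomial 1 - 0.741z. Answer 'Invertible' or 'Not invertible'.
\text{Invertible}

The MA(q) characteristic polynomial is P(z) = 1 - 0.741z.
Invertibility requires all roots to lie outside the unit circle, i.e. |z| > 1 for every root.
This is linear in z: 1 + (-0.741) z = 0  =>  z = -1/(-0.741) = 1.349528,  |z| = 1.349528.
Moduli of all roots: 1.3495.
All moduli strictly greater than 1? Yes.
Verdict: Invertible.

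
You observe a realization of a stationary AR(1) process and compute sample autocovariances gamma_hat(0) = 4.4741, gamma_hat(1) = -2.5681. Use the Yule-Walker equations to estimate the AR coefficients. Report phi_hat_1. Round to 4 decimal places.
\hat\phi_{1} = -0.5740

The Yule-Walker equations for an AR(p) process read, in matrix form,
  Gamma_p phi = r_p,   with   (Gamma_p)_{ij} = gamma(|i - j|),
                       (r_p)_i = gamma(i),   i,j = 1..p.
Substitute the sample gammas (Toeplitz matrix and right-hand side of size 1):
  Gamma_p = [[4.4741]]
  r_p     = [-2.5681]
With p = 1 this is the single equation gamma(0) phi_1 = gamma(1):
  phi_hat_1 = gamma(1) / gamma(0) = -2.5681 / 4.4741 = -0.5740.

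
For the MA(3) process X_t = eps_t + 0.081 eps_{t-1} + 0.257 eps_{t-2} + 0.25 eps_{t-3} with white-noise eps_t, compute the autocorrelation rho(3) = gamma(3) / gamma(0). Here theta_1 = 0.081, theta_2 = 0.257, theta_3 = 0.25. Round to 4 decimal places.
\rho(3) = 0.2202

For an MA(q) process with theta_0 = 1, the autocovariance is
  gamma(k) = sigma^2 * sum_{i=0..q-k} theta_i * theta_{i+k},
and rho(k) = gamma(k) / gamma(0). Sigma^2 cancels.
  numerator   = (1)*(0.25) = 0.25.
  denominator = (1)^2 + (0.081)^2 + (0.257)^2 + (0.25)^2 = 1.13511.
  rho(3) = 0.25 / 1.13511 = 0.2202.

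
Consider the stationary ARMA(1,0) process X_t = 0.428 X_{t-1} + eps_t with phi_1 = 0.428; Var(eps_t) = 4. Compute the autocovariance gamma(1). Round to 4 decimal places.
\gamma(1) = 2.0959

Multiply the model equation by X_{t-k} and take expectations. With theta_0 = psi_0 = 1 and psi_j the MA(infinity) weights, this gives
  gamma(k) - sum_i phi_i gamma(k-i) = c_k,
  c_k = sigma^2 * sum_{j=k..q} theta_j psi_{j-k}   (c_k = 0 for k > q),
using gamma(-m) = gamma(m).
Pure AR (q = 0): c_0 = sigma^2 = 4, c_k = 0 for k >= 1.
Equations for k = 0 and k = 1 (AR order 1):
  gamma(0) = phi_1 gamma(1) + c_0
  gamma(1) = phi_1 gamma(0) + c_1
Substituting the second into the first: gamma(0) (1 - phi_1^2) = c_0 + phi_1 c_1, so
  gamma(0) = c_0 / (1 - phi_1^2) = 4 / (1 - (0.428)^2) = 4 / 0.816816 = 4.897064.
  gamma(1) = phi_1 gamma(0) = (0.428)(4.897064) = 2.095943.
Therefore gamma(1) = 2.0959 (to 4 decimal places).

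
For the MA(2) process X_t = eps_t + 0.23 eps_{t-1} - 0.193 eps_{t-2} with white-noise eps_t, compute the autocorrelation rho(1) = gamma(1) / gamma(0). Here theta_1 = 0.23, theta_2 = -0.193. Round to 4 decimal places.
\rho(1) = 0.1703

For an MA(q) process with theta_0 = 1, the autocovariance is
  gamma(k) = sigma^2 * sum_{i=0..q-k} theta_i * theta_{i+k},
and rho(k) = gamma(k) / gamma(0). Sigma^2 cancels.
  numerator   = (1)*(0.23) + (0.23)*(-0.193) = 0.18561.
  denominator = (1)^2 + (0.23)^2 + (-0.193)^2 = 1.090149.
  rho(1) = 0.18561 / 1.090149 = 0.1703.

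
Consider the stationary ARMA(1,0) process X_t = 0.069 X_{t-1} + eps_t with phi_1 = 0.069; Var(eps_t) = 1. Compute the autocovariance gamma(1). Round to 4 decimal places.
\gamma(1) = 0.0693

Multiply the model equation by X_{t-k} and take expectations. With theta_0 = psi_0 = 1 and psi_j the MA(infinity) weights, this gives
  gamma(k) - sum_i phi_i gamma(k-i) = c_k,
  c_k = sigma^2 * sum_{j=k..q} theta_j psi_{j-k}   (c_k = 0 for k > q),
using gamma(-m) = gamma(m).
Pure AR (q = 0): c_0 = sigma^2 = 1, c_k = 0 for k >= 1.
Equations for k = 0 and k = 1 (AR order 1):
  gamma(0) = phi_1 gamma(1) + c_0
  gamma(1) = phi_1 gamma(0) + c_1
Substituting the second into the first: gamma(0) (1 - phi_1^2) = c_0 + phi_1 c_1, so
  gamma(0) = c_0 / (1 - phi_1^2) = 1 / (1 - (0.069)^2) = 1 / 0.995239 = 1.004784.
  gamma(1) = phi_1 gamma(0) = (0.069)(1.004784) = 0.06933.
Therefore gamma(1) = 0.0693 (to 4 decimal places).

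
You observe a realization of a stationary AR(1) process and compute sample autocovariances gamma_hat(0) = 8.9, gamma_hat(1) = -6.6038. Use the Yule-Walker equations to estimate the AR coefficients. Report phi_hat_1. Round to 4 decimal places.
\hat\phi_{1} = -0.7420

The Yule-Walker equations for an AR(p) process read, in matrix form,
  Gamma_p phi = r_p,   with   (Gamma_p)_{ij} = gamma(|i - j|),
                       (r_p)_i = gamma(i),   i,j = 1..p.
Substitute the sample gammas (Toeplitz matrix and right-hand side of size 1):
  Gamma_p = [[8.9]]
  r_p     = [-6.6038]
With p = 1 this is the single equation gamma(0) phi_1 = gamma(1):
  phi_hat_1 = gamma(1) / gamma(0) = -6.6038 / 8.9 = -0.7420.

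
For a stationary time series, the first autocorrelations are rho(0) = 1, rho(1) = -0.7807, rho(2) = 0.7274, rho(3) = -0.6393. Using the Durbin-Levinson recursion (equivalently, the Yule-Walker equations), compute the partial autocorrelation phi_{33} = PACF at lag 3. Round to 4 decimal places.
\phi_{33} = -0.0202

The PACF at lag k is phi_{kk}, the last component of the solution
to the Yule-Walker system G_k phi = r_k where
  (G_k)_{ij} = rho(|i - j|), (r_k)_i = rho(i), i,j = 1..k.
Equivalently, Durbin-Levinson gives phi_{kk} iteratively:
  phi_{11} = rho(1)
  phi_{kk} = [rho(k) - sum_{j=1..k-1} phi_{k-1,j} rho(k-j)]
            / [1 - sum_{j=1..k-1} phi_{k-1,j} rho(j)],
  phi_{k,j} = phi_{k-1,j} - phi_{kk} phi_{k-1,k-j},  j = 1..k-1.
Step k = 1:
  phi_11 = rho(1) = -0.7807.
Step k = 2:
  phi_22 = [rho(2) - phi_11 rho(1)] / [1 - phi_11 rho(1)] = [0.7274 - (-0.7807)(-0.7807)] / [1 - (-0.7807)(-0.7807)]
         = 0.11790751 / 0.39050751 = 0.301934.
  Update: phi_21 = phi_11 - phi_22 phi_11 = -0.7807 - (0.301934)(-0.7807) = -0.54498.
Step k = 3:
  phi_33 = [rho(3) - phi_21 rho(2) - phi_22 rho(1)] / [1 - phi_21 rho(1) - phi_22 rho(2)]
    numerator   = -0.6393 - (-0.54498)(0.7274) - (0.301934)(-0.7807) = -0.00716157
    denominator = 1 - (-0.54498)(-0.7807) - (0.301934)(0.7274) = 0.35490722
  phi_33 = -0.00716157 / 0.35490722 = -0.0202.
Therefore phi_{33} = -0.0202.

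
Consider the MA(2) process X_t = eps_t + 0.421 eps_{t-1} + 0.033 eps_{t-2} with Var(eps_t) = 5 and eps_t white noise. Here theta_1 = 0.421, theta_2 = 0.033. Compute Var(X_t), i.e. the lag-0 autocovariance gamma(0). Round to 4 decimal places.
\gamma(0) = 5.8917

For an MA(q) process X_t = eps_t + sum_i theta_i eps_{t-i} with
Var(eps_t) = sigma^2, the variance is
  gamma(0) = sigma^2 * (1 + sum_i theta_i^2).
  sum_i theta_i^2 = (0.421)^2 + (0.033)^2 = 0.177241 + 0.001089 = 0.17833.
  gamma(0) = 5 * (1 + 0.17833) = 5 * 1.17833 = 5.89165, which rounds to 5.8917.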